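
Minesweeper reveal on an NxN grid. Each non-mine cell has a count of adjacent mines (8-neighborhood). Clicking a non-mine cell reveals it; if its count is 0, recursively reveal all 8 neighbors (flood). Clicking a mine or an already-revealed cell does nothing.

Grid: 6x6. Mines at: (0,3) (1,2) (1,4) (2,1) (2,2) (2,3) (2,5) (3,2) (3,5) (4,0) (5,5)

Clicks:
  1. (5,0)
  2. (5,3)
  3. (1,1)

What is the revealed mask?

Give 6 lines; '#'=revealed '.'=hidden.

Click 1 (5,0) count=1: revealed 1 new [(5,0)] -> total=1
Click 2 (5,3) count=0: revealed 8 new [(4,1) (4,2) (4,3) (4,4) (5,1) (5,2) (5,3) (5,4)] -> total=9
Click 3 (1,1) count=3: revealed 1 new [(1,1)] -> total=10

Answer: ......
.#....
......
......
.####.
#####.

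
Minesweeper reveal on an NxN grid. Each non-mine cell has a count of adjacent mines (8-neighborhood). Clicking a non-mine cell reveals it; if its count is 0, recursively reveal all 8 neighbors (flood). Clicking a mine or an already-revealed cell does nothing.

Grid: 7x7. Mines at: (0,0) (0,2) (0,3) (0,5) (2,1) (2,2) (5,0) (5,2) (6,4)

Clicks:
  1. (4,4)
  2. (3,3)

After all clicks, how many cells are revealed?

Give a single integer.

Click 1 (4,4) count=0: revealed 22 new [(1,3) (1,4) (1,5) (1,6) (2,3) (2,4) (2,5) (2,6) (3,3) (3,4) (3,5) (3,6) (4,3) (4,4) (4,5) (4,6) (5,3) (5,4) (5,5) (5,6) (6,5) (6,6)] -> total=22
Click 2 (3,3) count=1: revealed 0 new [(none)] -> total=22

Answer: 22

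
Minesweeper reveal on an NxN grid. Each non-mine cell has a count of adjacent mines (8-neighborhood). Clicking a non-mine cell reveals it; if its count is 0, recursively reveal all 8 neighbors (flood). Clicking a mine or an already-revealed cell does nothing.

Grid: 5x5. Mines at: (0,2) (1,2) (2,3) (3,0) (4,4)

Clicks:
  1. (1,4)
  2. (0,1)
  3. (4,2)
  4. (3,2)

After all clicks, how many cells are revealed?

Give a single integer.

Click 1 (1,4) count=1: revealed 1 new [(1,4)] -> total=1
Click 2 (0,1) count=2: revealed 1 new [(0,1)] -> total=2
Click 3 (4,2) count=0: revealed 6 new [(3,1) (3,2) (3,3) (4,1) (4,2) (4,3)] -> total=8
Click 4 (3,2) count=1: revealed 0 new [(none)] -> total=8

Answer: 8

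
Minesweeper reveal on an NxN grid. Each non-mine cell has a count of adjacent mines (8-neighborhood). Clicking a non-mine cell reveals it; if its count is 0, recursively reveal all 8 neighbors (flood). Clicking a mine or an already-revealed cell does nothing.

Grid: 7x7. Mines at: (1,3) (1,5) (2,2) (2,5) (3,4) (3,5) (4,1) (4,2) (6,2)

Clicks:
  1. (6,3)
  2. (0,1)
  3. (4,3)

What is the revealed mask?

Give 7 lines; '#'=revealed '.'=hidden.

Answer: ###....
###....
##.....
##.....
...#...
.......
...#...

Derivation:
Click 1 (6,3) count=1: revealed 1 new [(6,3)] -> total=1
Click 2 (0,1) count=0: revealed 10 new [(0,0) (0,1) (0,2) (1,0) (1,1) (1,2) (2,0) (2,1) (3,0) (3,1)] -> total=11
Click 3 (4,3) count=2: revealed 1 new [(4,3)] -> total=12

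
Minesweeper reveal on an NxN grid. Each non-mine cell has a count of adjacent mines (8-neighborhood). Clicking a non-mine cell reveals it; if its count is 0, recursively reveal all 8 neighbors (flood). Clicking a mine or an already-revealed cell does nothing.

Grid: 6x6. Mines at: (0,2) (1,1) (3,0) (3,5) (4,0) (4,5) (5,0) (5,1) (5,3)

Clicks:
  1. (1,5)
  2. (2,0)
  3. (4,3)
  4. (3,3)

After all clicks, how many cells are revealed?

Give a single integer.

Click 1 (1,5) count=0: revealed 20 new [(0,3) (0,4) (0,5) (1,2) (1,3) (1,4) (1,5) (2,1) (2,2) (2,3) (2,4) (2,5) (3,1) (3,2) (3,3) (3,4) (4,1) (4,2) (4,3) (4,4)] -> total=20
Click 2 (2,0) count=2: revealed 1 new [(2,0)] -> total=21
Click 3 (4,3) count=1: revealed 0 new [(none)] -> total=21
Click 4 (3,3) count=0: revealed 0 new [(none)] -> total=21

Answer: 21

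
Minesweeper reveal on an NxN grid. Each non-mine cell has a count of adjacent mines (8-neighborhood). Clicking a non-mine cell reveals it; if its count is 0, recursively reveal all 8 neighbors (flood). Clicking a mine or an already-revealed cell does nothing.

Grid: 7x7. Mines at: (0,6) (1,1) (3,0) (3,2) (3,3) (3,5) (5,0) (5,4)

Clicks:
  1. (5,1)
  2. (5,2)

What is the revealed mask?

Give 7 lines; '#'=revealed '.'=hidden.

Answer: .......
.......
.......
.......
.###...
.###...
.###...

Derivation:
Click 1 (5,1) count=1: revealed 1 new [(5,1)] -> total=1
Click 2 (5,2) count=0: revealed 8 new [(4,1) (4,2) (4,3) (5,2) (5,3) (6,1) (6,2) (6,3)] -> total=9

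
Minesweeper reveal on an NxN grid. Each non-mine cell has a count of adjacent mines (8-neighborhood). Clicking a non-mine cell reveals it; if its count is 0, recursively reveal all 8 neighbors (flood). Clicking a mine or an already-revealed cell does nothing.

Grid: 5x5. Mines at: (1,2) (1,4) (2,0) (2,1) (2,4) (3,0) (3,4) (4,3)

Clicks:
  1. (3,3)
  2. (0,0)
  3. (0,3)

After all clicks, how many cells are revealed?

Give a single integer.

Answer: 6

Derivation:
Click 1 (3,3) count=3: revealed 1 new [(3,3)] -> total=1
Click 2 (0,0) count=0: revealed 4 new [(0,0) (0,1) (1,0) (1,1)] -> total=5
Click 3 (0,3) count=2: revealed 1 new [(0,3)] -> total=6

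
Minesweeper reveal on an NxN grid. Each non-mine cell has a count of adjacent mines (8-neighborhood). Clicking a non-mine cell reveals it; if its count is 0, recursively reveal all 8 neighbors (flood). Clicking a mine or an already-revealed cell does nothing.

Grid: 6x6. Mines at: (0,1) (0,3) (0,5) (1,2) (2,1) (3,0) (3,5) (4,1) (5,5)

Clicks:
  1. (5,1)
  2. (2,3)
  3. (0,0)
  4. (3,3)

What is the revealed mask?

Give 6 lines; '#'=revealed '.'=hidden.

Answer: #.....
......
..###.
..###.
..###.
.####.

Derivation:
Click 1 (5,1) count=1: revealed 1 new [(5,1)] -> total=1
Click 2 (2,3) count=1: revealed 1 new [(2,3)] -> total=2
Click 3 (0,0) count=1: revealed 1 new [(0,0)] -> total=3
Click 4 (3,3) count=0: revealed 11 new [(2,2) (2,4) (3,2) (3,3) (3,4) (4,2) (4,3) (4,4) (5,2) (5,3) (5,4)] -> total=14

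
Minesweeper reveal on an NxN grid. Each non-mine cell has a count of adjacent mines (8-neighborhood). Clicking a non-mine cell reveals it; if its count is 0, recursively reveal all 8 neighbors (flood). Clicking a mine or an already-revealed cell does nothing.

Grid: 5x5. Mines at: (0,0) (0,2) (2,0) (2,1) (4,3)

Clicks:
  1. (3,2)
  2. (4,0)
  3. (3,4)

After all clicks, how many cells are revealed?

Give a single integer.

Click 1 (3,2) count=2: revealed 1 new [(3,2)] -> total=1
Click 2 (4,0) count=0: revealed 5 new [(3,0) (3,1) (4,0) (4,1) (4,2)] -> total=6
Click 3 (3,4) count=1: revealed 1 new [(3,4)] -> total=7

Answer: 7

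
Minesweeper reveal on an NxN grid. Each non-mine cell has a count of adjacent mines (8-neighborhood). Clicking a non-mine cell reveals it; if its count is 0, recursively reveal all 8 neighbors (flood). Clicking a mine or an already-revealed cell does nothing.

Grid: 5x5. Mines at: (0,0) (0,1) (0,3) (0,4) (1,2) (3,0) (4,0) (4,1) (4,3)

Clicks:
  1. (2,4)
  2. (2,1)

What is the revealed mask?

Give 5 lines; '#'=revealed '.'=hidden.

Answer: .....
...##
.#.##
...##
.....

Derivation:
Click 1 (2,4) count=0: revealed 6 new [(1,3) (1,4) (2,3) (2,4) (3,3) (3,4)] -> total=6
Click 2 (2,1) count=2: revealed 1 new [(2,1)] -> total=7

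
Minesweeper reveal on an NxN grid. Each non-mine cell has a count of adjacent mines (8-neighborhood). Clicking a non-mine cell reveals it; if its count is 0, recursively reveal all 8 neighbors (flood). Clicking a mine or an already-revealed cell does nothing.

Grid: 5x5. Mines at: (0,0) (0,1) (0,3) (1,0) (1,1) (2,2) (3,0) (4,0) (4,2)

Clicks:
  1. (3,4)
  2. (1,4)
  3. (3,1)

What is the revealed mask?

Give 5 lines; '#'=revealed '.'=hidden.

Answer: .....
...##
...##
.#.##
...##

Derivation:
Click 1 (3,4) count=0: revealed 8 new [(1,3) (1,4) (2,3) (2,4) (3,3) (3,4) (4,3) (4,4)] -> total=8
Click 2 (1,4) count=1: revealed 0 new [(none)] -> total=8
Click 3 (3,1) count=4: revealed 1 new [(3,1)] -> total=9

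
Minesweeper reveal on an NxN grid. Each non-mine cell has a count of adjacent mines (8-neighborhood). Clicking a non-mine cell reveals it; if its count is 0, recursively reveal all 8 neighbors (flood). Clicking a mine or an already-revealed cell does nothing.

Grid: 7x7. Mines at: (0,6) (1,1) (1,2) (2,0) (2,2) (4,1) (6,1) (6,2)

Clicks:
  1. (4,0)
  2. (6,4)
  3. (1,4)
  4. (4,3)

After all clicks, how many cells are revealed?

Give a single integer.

Answer: 31

Derivation:
Click 1 (4,0) count=1: revealed 1 new [(4,0)] -> total=1
Click 2 (6,4) count=0: revealed 30 new [(0,3) (0,4) (0,5) (1,3) (1,4) (1,5) (1,6) (2,3) (2,4) (2,5) (2,6) (3,2) (3,3) (3,4) (3,5) (3,6) (4,2) (4,3) (4,4) (4,5) (4,6) (5,2) (5,3) (5,4) (5,5) (5,6) (6,3) (6,4) (6,5) (6,6)] -> total=31
Click 3 (1,4) count=0: revealed 0 new [(none)] -> total=31
Click 4 (4,3) count=0: revealed 0 new [(none)] -> total=31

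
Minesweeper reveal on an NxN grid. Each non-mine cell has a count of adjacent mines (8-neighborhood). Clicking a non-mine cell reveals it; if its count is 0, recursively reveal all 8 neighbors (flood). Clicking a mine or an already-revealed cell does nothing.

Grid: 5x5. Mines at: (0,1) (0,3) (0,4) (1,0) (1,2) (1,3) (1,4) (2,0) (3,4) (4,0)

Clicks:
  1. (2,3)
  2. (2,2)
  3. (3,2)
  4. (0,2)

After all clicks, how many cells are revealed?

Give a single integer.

Click 1 (2,3) count=4: revealed 1 new [(2,3)] -> total=1
Click 2 (2,2) count=2: revealed 1 new [(2,2)] -> total=2
Click 3 (3,2) count=0: revealed 7 new [(2,1) (3,1) (3,2) (3,3) (4,1) (4,2) (4,3)] -> total=9
Click 4 (0,2) count=4: revealed 1 new [(0,2)] -> total=10

Answer: 10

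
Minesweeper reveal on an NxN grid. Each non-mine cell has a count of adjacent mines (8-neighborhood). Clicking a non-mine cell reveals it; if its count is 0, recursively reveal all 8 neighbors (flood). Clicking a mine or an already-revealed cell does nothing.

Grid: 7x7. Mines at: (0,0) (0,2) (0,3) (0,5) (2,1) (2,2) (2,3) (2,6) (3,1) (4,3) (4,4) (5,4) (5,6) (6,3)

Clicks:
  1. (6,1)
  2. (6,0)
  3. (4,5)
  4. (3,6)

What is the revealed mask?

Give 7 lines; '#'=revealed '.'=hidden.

Answer: .......
.......
.......
......#
###..#.
###....
###....

Derivation:
Click 1 (6,1) count=0: revealed 9 new [(4,0) (4,1) (4,2) (5,0) (5,1) (5,2) (6,0) (6,1) (6,2)] -> total=9
Click 2 (6,0) count=0: revealed 0 new [(none)] -> total=9
Click 3 (4,5) count=3: revealed 1 new [(4,5)] -> total=10
Click 4 (3,6) count=1: revealed 1 new [(3,6)] -> total=11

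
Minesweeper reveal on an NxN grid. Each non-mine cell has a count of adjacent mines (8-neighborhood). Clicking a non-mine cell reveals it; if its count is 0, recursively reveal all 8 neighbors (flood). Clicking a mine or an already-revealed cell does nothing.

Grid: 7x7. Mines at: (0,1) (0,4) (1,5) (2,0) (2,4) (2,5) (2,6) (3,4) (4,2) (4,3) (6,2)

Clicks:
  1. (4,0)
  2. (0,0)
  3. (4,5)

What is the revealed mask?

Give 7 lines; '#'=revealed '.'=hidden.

Answer: #......
.......
.......
##.....
##...#.
##.....
##.....

Derivation:
Click 1 (4,0) count=0: revealed 8 new [(3,0) (3,1) (4,0) (4,1) (5,0) (5,1) (6,0) (6,1)] -> total=8
Click 2 (0,0) count=1: revealed 1 new [(0,0)] -> total=9
Click 3 (4,5) count=1: revealed 1 new [(4,5)] -> total=10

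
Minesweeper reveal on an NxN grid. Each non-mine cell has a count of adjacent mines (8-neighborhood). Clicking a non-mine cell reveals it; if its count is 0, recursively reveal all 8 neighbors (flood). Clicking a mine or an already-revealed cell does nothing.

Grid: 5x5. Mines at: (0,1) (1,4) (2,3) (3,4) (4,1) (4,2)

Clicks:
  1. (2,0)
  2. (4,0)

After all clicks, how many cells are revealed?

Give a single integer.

Click 1 (2,0) count=0: revealed 9 new [(1,0) (1,1) (1,2) (2,0) (2,1) (2,2) (3,0) (3,1) (3,2)] -> total=9
Click 2 (4,0) count=1: revealed 1 new [(4,0)] -> total=10

Answer: 10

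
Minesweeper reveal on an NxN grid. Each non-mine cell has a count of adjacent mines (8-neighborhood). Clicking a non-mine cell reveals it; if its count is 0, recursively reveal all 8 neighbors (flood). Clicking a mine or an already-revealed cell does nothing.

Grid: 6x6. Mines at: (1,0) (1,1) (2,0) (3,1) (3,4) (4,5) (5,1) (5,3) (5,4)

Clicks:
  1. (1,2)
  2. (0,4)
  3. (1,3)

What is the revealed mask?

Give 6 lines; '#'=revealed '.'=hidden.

Click 1 (1,2) count=1: revealed 1 new [(1,2)] -> total=1
Click 2 (0,4) count=0: revealed 11 new [(0,2) (0,3) (0,4) (0,5) (1,3) (1,4) (1,5) (2,2) (2,3) (2,4) (2,5)] -> total=12
Click 3 (1,3) count=0: revealed 0 new [(none)] -> total=12

Answer: ..####
..####
..####
......
......
......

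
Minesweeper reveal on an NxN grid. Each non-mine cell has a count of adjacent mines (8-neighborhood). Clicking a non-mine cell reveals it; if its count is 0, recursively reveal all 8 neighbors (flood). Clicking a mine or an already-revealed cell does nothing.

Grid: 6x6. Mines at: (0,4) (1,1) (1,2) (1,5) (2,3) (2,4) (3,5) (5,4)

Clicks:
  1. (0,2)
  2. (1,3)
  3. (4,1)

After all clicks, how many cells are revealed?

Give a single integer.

Answer: 17

Derivation:
Click 1 (0,2) count=2: revealed 1 new [(0,2)] -> total=1
Click 2 (1,3) count=4: revealed 1 new [(1,3)] -> total=2
Click 3 (4,1) count=0: revealed 15 new [(2,0) (2,1) (2,2) (3,0) (3,1) (3,2) (3,3) (4,0) (4,1) (4,2) (4,3) (5,0) (5,1) (5,2) (5,3)] -> total=17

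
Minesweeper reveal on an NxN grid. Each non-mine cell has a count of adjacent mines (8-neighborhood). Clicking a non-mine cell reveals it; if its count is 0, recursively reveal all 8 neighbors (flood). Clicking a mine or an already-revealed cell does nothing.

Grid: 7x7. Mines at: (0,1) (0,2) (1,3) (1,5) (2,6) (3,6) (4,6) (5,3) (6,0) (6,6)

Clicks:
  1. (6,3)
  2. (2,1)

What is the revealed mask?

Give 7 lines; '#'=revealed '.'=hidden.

Answer: .......
###....
######.
######.
######.
###....
...#...

Derivation:
Click 1 (6,3) count=1: revealed 1 new [(6,3)] -> total=1
Click 2 (2,1) count=0: revealed 24 new [(1,0) (1,1) (1,2) (2,0) (2,1) (2,2) (2,3) (2,4) (2,5) (3,0) (3,1) (3,2) (3,3) (3,4) (3,5) (4,0) (4,1) (4,2) (4,3) (4,4) (4,5) (5,0) (5,1) (5,2)] -> total=25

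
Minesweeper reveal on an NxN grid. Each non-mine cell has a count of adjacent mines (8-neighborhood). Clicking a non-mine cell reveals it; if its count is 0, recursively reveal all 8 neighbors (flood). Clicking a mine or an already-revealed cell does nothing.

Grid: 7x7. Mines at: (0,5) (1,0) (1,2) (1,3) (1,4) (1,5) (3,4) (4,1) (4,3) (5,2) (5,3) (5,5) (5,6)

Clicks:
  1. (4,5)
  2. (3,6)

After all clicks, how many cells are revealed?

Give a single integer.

Answer: 6

Derivation:
Click 1 (4,5) count=3: revealed 1 new [(4,5)] -> total=1
Click 2 (3,6) count=0: revealed 5 new [(2,5) (2,6) (3,5) (3,6) (4,6)] -> total=6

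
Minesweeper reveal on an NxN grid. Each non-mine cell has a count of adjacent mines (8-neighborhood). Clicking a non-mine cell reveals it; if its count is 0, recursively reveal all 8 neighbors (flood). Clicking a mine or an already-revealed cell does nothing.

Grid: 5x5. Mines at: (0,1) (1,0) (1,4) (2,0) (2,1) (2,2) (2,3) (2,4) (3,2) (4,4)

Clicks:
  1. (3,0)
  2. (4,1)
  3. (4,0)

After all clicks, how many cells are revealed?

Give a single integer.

Click 1 (3,0) count=2: revealed 1 new [(3,0)] -> total=1
Click 2 (4,1) count=1: revealed 1 new [(4,1)] -> total=2
Click 3 (4,0) count=0: revealed 2 new [(3,1) (4,0)] -> total=4

Answer: 4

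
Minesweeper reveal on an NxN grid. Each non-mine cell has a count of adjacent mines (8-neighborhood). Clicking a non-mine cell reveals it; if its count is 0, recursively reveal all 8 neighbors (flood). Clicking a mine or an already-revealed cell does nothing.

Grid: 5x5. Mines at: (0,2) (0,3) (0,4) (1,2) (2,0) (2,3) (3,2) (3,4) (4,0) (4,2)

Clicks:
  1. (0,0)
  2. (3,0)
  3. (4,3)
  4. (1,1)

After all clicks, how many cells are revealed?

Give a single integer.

Answer: 6

Derivation:
Click 1 (0,0) count=0: revealed 4 new [(0,0) (0,1) (1,0) (1,1)] -> total=4
Click 2 (3,0) count=2: revealed 1 new [(3,0)] -> total=5
Click 3 (4,3) count=3: revealed 1 new [(4,3)] -> total=6
Click 4 (1,1) count=3: revealed 0 new [(none)] -> total=6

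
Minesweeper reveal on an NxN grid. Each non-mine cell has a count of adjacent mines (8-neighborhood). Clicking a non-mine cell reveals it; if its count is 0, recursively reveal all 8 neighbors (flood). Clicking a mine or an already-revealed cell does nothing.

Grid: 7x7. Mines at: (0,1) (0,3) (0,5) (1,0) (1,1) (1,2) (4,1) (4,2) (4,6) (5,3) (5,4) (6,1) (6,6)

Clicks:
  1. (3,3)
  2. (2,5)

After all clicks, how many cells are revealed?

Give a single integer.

Answer: 15

Derivation:
Click 1 (3,3) count=1: revealed 1 new [(3,3)] -> total=1
Click 2 (2,5) count=0: revealed 14 new [(1,3) (1,4) (1,5) (1,6) (2,3) (2,4) (2,5) (2,6) (3,4) (3,5) (3,6) (4,3) (4,4) (4,5)] -> total=15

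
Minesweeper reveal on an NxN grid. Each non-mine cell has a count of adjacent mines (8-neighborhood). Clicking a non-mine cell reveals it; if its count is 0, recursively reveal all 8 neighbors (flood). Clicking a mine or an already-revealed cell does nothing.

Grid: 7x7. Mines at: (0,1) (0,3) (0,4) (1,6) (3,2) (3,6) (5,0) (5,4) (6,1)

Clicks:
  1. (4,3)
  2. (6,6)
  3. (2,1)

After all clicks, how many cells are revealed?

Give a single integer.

Answer: 8

Derivation:
Click 1 (4,3) count=2: revealed 1 new [(4,3)] -> total=1
Click 2 (6,6) count=0: revealed 6 new [(4,5) (4,6) (5,5) (5,6) (6,5) (6,6)] -> total=7
Click 3 (2,1) count=1: revealed 1 new [(2,1)] -> total=8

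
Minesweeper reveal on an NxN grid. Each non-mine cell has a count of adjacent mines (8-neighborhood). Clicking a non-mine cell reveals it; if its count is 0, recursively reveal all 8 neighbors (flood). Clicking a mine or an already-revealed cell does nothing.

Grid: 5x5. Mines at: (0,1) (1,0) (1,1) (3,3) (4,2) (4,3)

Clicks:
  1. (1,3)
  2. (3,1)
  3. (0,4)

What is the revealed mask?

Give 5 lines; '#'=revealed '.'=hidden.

Answer: ..###
..###
..###
.#...
.....

Derivation:
Click 1 (1,3) count=0: revealed 9 new [(0,2) (0,3) (0,4) (1,2) (1,3) (1,4) (2,2) (2,3) (2,4)] -> total=9
Click 2 (3,1) count=1: revealed 1 new [(3,1)] -> total=10
Click 3 (0,4) count=0: revealed 0 new [(none)] -> total=10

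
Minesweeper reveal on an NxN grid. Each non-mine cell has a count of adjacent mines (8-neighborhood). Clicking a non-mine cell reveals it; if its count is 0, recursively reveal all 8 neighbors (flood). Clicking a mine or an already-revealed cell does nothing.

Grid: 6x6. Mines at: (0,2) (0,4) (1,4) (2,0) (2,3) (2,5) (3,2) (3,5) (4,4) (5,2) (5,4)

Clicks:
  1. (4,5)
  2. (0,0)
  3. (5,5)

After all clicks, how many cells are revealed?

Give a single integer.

Answer: 6

Derivation:
Click 1 (4,5) count=3: revealed 1 new [(4,5)] -> total=1
Click 2 (0,0) count=0: revealed 4 new [(0,0) (0,1) (1,0) (1,1)] -> total=5
Click 3 (5,5) count=2: revealed 1 new [(5,5)] -> total=6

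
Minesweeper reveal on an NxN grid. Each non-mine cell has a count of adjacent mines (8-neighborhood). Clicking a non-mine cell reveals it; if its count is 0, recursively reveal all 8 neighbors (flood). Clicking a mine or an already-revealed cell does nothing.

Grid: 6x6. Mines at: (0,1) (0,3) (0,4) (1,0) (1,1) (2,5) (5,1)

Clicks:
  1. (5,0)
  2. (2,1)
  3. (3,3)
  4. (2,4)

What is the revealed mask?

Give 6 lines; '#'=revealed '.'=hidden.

Click 1 (5,0) count=1: revealed 1 new [(5,0)] -> total=1
Click 2 (2,1) count=2: revealed 1 new [(2,1)] -> total=2
Click 3 (3,3) count=0: revealed 23 new [(1,2) (1,3) (1,4) (2,0) (2,2) (2,3) (2,4) (3,0) (3,1) (3,2) (3,3) (3,4) (3,5) (4,0) (4,1) (4,2) (4,3) (4,4) (4,5) (5,2) (5,3) (5,4) (5,5)] -> total=25
Click 4 (2,4) count=1: revealed 0 new [(none)] -> total=25

Answer: ......
..###.
#####.
######
######
#.####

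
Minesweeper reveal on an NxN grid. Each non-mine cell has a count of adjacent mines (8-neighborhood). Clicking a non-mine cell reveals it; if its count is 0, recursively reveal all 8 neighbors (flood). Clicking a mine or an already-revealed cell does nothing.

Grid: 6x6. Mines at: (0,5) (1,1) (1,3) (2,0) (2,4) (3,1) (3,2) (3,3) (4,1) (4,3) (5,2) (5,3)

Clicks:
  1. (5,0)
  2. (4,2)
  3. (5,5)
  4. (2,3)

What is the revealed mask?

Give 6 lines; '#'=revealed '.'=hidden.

Answer: ......
......
...#..
....##
..#.##
#...##

Derivation:
Click 1 (5,0) count=1: revealed 1 new [(5,0)] -> total=1
Click 2 (4,2) count=7: revealed 1 new [(4,2)] -> total=2
Click 3 (5,5) count=0: revealed 6 new [(3,4) (3,5) (4,4) (4,5) (5,4) (5,5)] -> total=8
Click 4 (2,3) count=4: revealed 1 new [(2,3)] -> total=9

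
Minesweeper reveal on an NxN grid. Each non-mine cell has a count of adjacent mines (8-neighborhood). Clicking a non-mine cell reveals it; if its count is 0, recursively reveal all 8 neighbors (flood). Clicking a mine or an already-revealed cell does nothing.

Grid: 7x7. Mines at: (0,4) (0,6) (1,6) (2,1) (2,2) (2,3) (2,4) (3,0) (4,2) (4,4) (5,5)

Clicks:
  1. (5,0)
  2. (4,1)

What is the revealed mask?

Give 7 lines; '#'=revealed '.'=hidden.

Click 1 (5,0) count=0: revealed 12 new [(4,0) (4,1) (5,0) (5,1) (5,2) (5,3) (5,4) (6,0) (6,1) (6,2) (6,3) (6,4)] -> total=12
Click 2 (4,1) count=2: revealed 0 new [(none)] -> total=12

Answer: .......
.......
.......
.......
##.....
#####..
#####..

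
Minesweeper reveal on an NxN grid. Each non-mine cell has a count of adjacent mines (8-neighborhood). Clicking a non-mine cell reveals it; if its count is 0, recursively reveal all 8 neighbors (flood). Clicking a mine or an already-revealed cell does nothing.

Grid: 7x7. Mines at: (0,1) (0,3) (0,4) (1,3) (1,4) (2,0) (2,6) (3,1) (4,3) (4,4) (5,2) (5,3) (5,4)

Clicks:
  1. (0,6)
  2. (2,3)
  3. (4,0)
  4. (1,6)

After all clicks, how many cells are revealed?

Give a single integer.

Click 1 (0,6) count=0: revealed 4 new [(0,5) (0,6) (1,5) (1,6)] -> total=4
Click 2 (2,3) count=2: revealed 1 new [(2,3)] -> total=5
Click 3 (4,0) count=1: revealed 1 new [(4,0)] -> total=6
Click 4 (1,6) count=1: revealed 0 new [(none)] -> total=6

Answer: 6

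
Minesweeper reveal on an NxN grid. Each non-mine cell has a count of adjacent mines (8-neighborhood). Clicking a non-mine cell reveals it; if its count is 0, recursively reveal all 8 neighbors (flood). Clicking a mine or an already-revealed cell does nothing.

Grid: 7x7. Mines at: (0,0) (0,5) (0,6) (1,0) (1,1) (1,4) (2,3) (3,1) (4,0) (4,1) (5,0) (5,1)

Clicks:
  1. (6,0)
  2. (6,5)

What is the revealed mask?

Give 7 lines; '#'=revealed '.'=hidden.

Click 1 (6,0) count=2: revealed 1 new [(6,0)] -> total=1
Click 2 (6,5) count=0: revealed 25 new [(1,5) (1,6) (2,4) (2,5) (2,6) (3,2) (3,3) (3,4) (3,5) (3,6) (4,2) (4,3) (4,4) (4,5) (4,6) (5,2) (5,3) (5,4) (5,5) (5,6) (6,2) (6,3) (6,4) (6,5) (6,6)] -> total=26

Answer: .......
.....##
....###
..#####
..#####
..#####
#.#####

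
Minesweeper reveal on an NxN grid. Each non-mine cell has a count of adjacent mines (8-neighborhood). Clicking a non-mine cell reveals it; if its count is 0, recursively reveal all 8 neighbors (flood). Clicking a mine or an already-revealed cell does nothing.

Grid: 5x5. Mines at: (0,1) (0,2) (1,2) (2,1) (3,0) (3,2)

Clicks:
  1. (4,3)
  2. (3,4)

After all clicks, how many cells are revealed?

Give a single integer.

Answer: 10

Derivation:
Click 1 (4,3) count=1: revealed 1 new [(4,3)] -> total=1
Click 2 (3,4) count=0: revealed 9 new [(0,3) (0,4) (1,3) (1,4) (2,3) (2,4) (3,3) (3,4) (4,4)] -> total=10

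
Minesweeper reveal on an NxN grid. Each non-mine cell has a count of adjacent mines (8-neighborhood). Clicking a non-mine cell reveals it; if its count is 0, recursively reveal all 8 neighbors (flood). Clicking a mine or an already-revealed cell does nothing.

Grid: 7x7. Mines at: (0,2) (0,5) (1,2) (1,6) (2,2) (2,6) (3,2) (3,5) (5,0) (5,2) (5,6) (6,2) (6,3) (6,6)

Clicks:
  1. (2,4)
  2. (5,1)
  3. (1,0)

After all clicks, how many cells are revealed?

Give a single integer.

Answer: 12

Derivation:
Click 1 (2,4) count=1: revealed 1 new [(2,4)] -> total=1
Click 2 (5,1) count=3: revealed 1 new [(5,1)] -> total=2
Click 3 (1,0) count=0: revealed 10 new [(0,0) (0,1) (1,0) (1,1) (2,0) (2,1) (3,0) (3,1) (4,0) (4,1)] -> total=12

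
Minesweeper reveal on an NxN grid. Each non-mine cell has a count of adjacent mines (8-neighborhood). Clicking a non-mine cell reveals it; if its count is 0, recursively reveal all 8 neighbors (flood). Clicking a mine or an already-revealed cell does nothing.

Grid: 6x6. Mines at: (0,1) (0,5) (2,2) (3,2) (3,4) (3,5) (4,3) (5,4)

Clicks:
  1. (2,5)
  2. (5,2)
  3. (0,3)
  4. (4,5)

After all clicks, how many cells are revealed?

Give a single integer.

Answer: 9

Derivation:
Click 1 (2,5) count=2: revealed 1 new [(2,5)] -> total=1
Click 2 (5,2) count=1: revealed 1 new [(5,2)] -> total=2
Click 3 (0,3) count=0: revealed 6 new [(0,2) (0,3) (0,4) (1,2) (1,3) (1,4)] -> total=8
Click 4 (4,5) count=3: revealed 1 new [(4,5)] -> total=9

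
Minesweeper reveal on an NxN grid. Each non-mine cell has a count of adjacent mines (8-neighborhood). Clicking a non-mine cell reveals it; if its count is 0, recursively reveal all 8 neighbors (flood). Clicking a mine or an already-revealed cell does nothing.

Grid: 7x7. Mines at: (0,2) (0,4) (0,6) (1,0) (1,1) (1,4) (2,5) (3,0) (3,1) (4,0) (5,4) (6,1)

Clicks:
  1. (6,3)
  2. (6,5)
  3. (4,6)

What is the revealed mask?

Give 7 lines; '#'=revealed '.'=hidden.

Click 1 (6,3) count=1: revealed 1 new [(6,3)] -> total=1
Click 2 (6,5) count=1: revealed 1 new [(6,5)] -> total=2
Click 3 (4,6) count=0: revealed 7 new [(3,5) (3,6) (4,5) (4,6) (5,5) (5,6) (6,6)] -> total=9

Answer: .......
.......
.......
.....##
.....##
.....##
...#.##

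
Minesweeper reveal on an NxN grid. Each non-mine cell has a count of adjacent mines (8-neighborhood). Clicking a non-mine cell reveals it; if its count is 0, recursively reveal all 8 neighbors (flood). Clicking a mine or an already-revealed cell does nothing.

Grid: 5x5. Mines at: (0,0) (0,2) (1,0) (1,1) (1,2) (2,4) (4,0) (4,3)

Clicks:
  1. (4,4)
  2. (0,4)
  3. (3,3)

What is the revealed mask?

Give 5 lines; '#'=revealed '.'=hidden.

Click 1 (4,4) count=1: revealed 1 new [(4,4)] -> total=1
Click 2 (0,4) count=0: revealed 4 new [(0,3) (0,4) (1,3) (1,4)] -> total=5
Click 3 (3,3) count=2: revealed 1 new [(3,3)] -> total=6

Answer: ...##
...##
.....
...#.
....#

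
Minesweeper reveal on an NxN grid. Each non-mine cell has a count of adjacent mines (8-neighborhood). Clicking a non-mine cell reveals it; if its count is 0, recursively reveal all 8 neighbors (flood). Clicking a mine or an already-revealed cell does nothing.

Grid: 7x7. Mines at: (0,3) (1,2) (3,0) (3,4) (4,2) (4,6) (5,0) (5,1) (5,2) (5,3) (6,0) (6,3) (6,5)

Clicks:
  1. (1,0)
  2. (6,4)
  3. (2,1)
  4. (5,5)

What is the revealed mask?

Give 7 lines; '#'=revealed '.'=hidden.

Answer: ##.....
##.....
##.....
.......
.......
.....#.
....#..

Derivation:
Click 1 (1,0) count=0: revealed 6 new [(0,0) (0,1) (1,0) (1,1) (2,0) (2,1)] -> total=6
Click 2 (6,4) count=3: revealed 1 new [(6,4)] -> total=7
Click 3 (2,1) count=2: revealed 0 new [(none)] -> total=7
Click 4 (5,5) count=2: revealed 1 new [(5,5)] -> total=8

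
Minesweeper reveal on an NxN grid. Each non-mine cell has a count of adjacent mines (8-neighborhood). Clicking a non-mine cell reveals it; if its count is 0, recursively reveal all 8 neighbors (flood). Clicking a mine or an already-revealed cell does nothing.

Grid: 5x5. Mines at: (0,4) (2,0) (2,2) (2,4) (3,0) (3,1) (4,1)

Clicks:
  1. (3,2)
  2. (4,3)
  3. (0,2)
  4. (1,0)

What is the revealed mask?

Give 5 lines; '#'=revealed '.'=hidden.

Click 1 (3,2) count=3: revealed 1 new [(3,2)] -> total=1
Click 2 (4,3) count=0: revealed 5 new [(3,3) (3,4) (4,2) (4,3) (4,4)] -> total=6
Click 3 (0,2) count=0: revealed 8 new [(0,0) (0,1) (0,2) (0,3) (1,0) (1,1) (1,2) (1,3)] -> total=14
Click 4 (1,0) count=1: revealed 0 new [(none)] -> total=14

Answer: ####.
####.
.....
..###
..###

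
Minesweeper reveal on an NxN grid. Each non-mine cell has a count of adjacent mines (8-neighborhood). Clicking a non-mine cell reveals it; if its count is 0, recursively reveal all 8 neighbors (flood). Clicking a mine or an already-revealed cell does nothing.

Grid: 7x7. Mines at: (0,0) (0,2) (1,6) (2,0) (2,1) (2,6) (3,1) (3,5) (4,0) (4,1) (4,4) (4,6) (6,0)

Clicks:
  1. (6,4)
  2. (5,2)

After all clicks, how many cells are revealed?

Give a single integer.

Click 1 (6,4) count=0: revealed 12 new [(5,1) (5,2) (5,3) (5,4) (5,5) (5,6) (6,1) (6,2) (6,3) (6,4) (6,5) (6,6)] -> total=12
Click 2 (5,2) count=1: revealed 0 new [(none)] -> total=12

Answer: 12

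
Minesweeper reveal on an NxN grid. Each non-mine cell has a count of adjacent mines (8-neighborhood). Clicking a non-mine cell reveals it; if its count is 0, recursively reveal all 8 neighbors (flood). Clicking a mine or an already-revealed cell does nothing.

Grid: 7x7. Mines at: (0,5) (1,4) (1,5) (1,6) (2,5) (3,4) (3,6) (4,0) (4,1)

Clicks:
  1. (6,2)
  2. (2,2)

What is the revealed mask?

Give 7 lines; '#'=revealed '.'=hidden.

Click 1 (6,2) count=0: revealed 19 new [(4,2) (4,3) (4,4) (4,5) (4,6) (5,0) (5,1) (5,2) (5,3) (5,4) (5,5) (5,6) (6,0) (6,1) (6,2) (6,3) (6,4) (6,5) (6,6)] -> total=19
Click 2 (2,2) count=0: revealed 16 new [(0,0) (0,1) (0,2) (0,3) (1,0) (1,1) (1,2) (1,3) (2,0) (2,1) (2,2) (2,3) (3,0) (3,1) (3,2) (3,3)] -> total=35

Answer: ####...
####...
####...
####...
..#####
#######
#######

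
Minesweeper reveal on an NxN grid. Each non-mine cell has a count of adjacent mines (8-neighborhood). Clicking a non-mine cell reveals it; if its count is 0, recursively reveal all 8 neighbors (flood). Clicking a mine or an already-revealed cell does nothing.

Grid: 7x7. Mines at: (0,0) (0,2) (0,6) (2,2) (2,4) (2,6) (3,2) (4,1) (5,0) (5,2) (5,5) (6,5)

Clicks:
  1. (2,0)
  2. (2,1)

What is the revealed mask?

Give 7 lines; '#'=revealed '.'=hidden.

Answer: .......
##.....
##.....
##.....
.......
.......
.......

Derivation:
Click 1 (2,0) count=0: revealed 6 new [(1,0) (1,1) (2,0) (2,1) (3,0) (3,1)] -> total=6
Click 2 (2,1) count=2: revealed 0 new [(none)] -> total=6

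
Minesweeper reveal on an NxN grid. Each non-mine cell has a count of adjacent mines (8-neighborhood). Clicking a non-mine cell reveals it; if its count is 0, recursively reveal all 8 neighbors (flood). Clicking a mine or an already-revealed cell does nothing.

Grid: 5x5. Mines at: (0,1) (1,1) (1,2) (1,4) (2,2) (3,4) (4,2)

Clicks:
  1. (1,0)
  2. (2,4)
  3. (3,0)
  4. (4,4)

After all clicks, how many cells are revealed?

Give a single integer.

Answer: 9

Derivation:
Click 1 (1,0) count=2: revealed 1 new [(1,0)] -> total=1
Click 2 (2,4) count=2: revealed 1 new [(2,4)] -> total=2
Click 3 (3,0) count=0: revealed 6 new [(2,0) (2,1) (3,0) (3,1) (4,0) (4,1)] -> total=8
Click 4 (4,4) count=1: revealed 1 new [(4,4)] -> total=9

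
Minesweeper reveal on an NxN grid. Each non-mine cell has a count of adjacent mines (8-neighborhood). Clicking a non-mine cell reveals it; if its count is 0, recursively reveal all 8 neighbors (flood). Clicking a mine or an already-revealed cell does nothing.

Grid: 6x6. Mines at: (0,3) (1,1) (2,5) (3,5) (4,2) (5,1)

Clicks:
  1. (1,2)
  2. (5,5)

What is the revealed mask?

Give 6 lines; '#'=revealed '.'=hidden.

Answer: ......
..#...
......
......
...###
...###

Derivation:
Click 1 (1,2) count=2: revealed 1 new [(1,2)] -> total=1
Click 2 (5,5) count=0: revealed 6 new [(4,3) (4,4) (4,5) (5,3) (5,4) (5,5)] -> total=7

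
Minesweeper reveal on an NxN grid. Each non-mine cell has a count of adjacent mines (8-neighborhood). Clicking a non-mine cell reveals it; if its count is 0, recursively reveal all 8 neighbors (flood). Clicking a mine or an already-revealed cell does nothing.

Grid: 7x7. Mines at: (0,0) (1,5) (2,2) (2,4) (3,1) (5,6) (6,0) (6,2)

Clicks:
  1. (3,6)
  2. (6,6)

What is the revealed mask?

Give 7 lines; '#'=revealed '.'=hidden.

Answer: .......
.......
.....##
.....##
.....##
.......
......#

Derivation:
Click 1 (3,6) count=0: revealed 6 new [(2,5) (2,6) (3,5) (3,6) (4,5) (4,6)] -> total=6
Click 2 (6,6) count=1: revealed 1 new [(6,6)] -> total=7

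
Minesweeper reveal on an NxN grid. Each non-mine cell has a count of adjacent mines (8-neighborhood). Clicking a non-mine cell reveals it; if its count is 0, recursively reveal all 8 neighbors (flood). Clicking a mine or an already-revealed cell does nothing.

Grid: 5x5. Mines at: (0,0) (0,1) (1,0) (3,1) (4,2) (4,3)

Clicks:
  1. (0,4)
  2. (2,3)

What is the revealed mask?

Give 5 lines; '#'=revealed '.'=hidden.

Click 1 (0,4) count=0: revealed 12 new [(0,2) (0,3) (0,4) (1,2) (1,3) (1,4) (2,2) (2,3) (2,4) (3,2) (3,3) (3,4)] -> total=12
Click 2 (2,3) count=0: revealed 0 new [(none)] -> total=12

Answer: ..###
..###
..###
..###
.....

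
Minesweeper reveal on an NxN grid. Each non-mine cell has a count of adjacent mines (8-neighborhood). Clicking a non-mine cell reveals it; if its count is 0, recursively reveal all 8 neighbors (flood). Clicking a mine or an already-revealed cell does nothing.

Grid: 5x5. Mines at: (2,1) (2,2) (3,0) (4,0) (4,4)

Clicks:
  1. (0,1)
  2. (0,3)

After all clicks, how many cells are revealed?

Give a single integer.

Click 1 (0,1) count=0: revealed 14 new [(0,0) (0,1) (0,2) (0,3) (0,4) (1,0) (1,1) (1,2) (1,3) (1,4) (2,3) (2,4) (3,3) (3,4)] -> total=14
Click 2 (0,3) count=0: revealed 0 new [(none)] -> total=14

Answer: 14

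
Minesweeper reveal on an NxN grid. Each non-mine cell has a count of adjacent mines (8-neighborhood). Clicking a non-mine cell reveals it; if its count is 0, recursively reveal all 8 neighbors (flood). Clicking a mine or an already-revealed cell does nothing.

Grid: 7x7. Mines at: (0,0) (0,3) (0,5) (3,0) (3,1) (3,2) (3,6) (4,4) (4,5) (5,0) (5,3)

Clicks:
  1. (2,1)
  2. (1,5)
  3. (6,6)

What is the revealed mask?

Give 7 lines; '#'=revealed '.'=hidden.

Click 1 (2,1) count=3: revealed 1 new [(2,1)] -> total=1
Click 2 (1,5) count=1: revealed 1 new [(1,5)] -> total=2
Click 3 (6,6) count=0: revealed 6 new [(5,4) (5,5) (5,6) (6,4) (6,5) (6,6)] -> total=8

Answer: .......
.....#.
.#.....
.......
.......
....###
....###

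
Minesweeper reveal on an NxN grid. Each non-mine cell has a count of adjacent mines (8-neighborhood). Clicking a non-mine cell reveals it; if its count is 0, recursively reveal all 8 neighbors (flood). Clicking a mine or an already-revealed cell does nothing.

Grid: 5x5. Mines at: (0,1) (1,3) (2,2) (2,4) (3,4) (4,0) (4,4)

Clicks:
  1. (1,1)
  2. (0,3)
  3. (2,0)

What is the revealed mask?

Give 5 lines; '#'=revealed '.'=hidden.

Click 1 (1,1) count=2: revealed 1 new [(1,1)] -> total=1
Click 2 (0,3) count=1: revealed 1 new [(0,3)] -> total=2
Click 3 (2,0) count=0: revealed 5 new [(1,0) (2,0) (2,1) (3,0) (3,1)] -> total=7

Answer: ...#.
##...
##...
##...
.....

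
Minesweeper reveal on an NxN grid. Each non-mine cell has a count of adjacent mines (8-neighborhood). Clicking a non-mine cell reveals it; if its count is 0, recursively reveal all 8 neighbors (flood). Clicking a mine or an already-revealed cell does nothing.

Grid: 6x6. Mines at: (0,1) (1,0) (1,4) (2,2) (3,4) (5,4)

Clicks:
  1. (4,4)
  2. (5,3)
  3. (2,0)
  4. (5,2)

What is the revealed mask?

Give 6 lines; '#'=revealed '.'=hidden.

Click 1 (4,4) count=2: revealed 1 new [(4,4)] -> total=1
Click 2 (5,3) count=1: revealed 1 new [(5,3)] -> total=2
Click 3 (2,0) count=1: revealed 1 new [(2,0)] -> total=3
Click 4 (5,2) count=0: revealed 12 new [(2,1) (3,0) (3,1) (3,2) (3,3) (4,0) (4,1) (4,2) (4,3) (5,0) (5,1) (5,2)] -> total=15

Answer: ......
......
##....
####..
#####.
####..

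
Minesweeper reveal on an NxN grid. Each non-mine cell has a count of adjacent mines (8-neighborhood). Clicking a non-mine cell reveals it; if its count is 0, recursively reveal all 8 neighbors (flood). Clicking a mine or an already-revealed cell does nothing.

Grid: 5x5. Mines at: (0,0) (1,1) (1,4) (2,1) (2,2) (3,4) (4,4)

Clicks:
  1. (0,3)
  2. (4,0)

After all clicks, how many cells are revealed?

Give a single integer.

Click 1 (0,3) count=1: revealed 1 new [(0,3)] -> total=1
Click 2 (4,0) count=0: revealed 8 new [(3,0) (3,1) (3,2) (3,3) (4,0) (4,1) (4,2) (4,3)] -> total=9

Answer: 9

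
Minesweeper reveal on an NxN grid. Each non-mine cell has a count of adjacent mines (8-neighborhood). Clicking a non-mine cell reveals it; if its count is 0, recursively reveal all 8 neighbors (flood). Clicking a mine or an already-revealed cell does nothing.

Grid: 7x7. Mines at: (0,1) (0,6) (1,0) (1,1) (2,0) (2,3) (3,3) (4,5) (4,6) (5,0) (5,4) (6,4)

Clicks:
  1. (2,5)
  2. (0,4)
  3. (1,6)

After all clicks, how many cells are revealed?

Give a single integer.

Answer: 15

Derivation:
Click 1 (2,5) count=0: revealed 9 new [(1,4) (1,5) (1,6) (2,4) (2,5) (2,6) (3,4) (3,5) (3,6)] -> total=9
Click 2 (0,4) count=0: revealed 6 new [(0,2) (0,3) (0,4) (0,5) (1,2) (1,3)] -> total=15
Click 3 (1,6) count=1: revealed 0 new [(none)] -> total=15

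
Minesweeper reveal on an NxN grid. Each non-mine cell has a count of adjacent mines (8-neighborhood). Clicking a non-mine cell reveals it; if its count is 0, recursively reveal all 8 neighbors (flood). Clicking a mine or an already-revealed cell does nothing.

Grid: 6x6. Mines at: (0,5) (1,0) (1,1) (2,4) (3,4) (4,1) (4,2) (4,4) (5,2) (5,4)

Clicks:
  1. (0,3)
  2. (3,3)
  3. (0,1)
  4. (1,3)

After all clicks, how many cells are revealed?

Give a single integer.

Answer: 8

Derivation:
Click 1 (0,3) count=0: revealed 6 new [(0,2) (0,3) (0,4) (1,2) (1,3) (1,4)] -> total=6
Click 2 (3,3) count=4: revealed 1 new [(3,3)] -> total=7
Click 3 (0,1) count=2: revealed 1 new [(0,1)] -> total=8
Click 4 (1,3) count=1: revealed 0 new [(none)] -> total=8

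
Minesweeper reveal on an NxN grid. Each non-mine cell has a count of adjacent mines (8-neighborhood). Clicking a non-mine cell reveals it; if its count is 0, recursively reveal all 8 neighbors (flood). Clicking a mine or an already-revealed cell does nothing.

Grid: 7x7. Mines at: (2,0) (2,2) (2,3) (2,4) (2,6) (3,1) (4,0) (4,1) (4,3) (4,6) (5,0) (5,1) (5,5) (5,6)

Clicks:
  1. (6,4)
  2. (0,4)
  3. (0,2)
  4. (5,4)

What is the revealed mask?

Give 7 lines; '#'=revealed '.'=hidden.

Click 1 (6,4) count=1: revealed 1 new [(6,4)] -> total=1
Click 2 (0,4) count=0: revealed 14 new [(0,0) (0,1) (0,2) (0,3) (0,4) (0,5) (0,6) (1,0) (1,1) (1,2) (1,3) (1,4) (1,5) (1,6)] -> total=15
Click 3 (0,2) count=0: revealed 0 new [(none)] -> total=15
Click 4 (5,4) count=2: revealed 1 new [(5,4)] -> total=16

Answer: #######
#######
.......
.......
.......
....#..
....#..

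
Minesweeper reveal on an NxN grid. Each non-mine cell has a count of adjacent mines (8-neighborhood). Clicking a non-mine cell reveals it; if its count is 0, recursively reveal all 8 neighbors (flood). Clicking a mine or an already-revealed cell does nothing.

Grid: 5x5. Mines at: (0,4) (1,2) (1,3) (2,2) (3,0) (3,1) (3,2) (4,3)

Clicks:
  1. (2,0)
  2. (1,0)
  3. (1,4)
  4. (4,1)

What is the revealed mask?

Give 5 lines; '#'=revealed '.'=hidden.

Answer: ##...
##..#
##...
.....
.#...

Derivation:
Click 1 (2,0) count=2: revealed 1 new [(2,0)] -> total=1
Click 2 (1,0) count=0: revealed 5 new [(0,0) (0,1) (1,0) (1,1) (2,1)] -> total=6
Click 3 (1,4) count=2: revealed 1 new [(1,4)] -> total=7
Click 4 (4,1) count=3: revealed 1 new [(4,1)] -> total=8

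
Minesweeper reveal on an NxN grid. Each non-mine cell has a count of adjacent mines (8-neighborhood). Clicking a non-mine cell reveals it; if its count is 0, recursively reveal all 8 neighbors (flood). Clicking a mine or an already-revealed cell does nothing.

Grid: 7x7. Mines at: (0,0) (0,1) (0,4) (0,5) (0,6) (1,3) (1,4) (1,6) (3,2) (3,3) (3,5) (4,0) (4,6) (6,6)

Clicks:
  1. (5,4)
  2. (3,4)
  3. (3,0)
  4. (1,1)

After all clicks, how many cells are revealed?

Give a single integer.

Click 1 (5,4) count=0: revealed 17 new [(4,1) (4,2) (4,3) (4,4) (4,5) (5,0) (5,1) (5,2) (5,3) (5,4) (5,5) (6,0) (6,1) (6,2) (6,3) (6,4) (6,5)] -> total=17
Click 2 (3,4) count=2: revealed 1 new [(3,4)] -> total=18
Click 3 (3,0) count=1: revealed 1 new [(3,0)] -> total=19
Click 4 (1,1) count=2: revealed 1 new [(1,1)] -> total=20

Answer: 20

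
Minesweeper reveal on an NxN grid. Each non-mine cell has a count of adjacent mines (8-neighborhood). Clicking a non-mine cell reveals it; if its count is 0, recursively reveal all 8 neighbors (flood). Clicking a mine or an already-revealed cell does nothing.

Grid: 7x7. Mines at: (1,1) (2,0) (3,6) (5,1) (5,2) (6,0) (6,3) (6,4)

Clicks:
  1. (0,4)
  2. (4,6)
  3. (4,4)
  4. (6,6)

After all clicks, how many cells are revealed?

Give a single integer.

Click 1 (0,4) count=0: revealed 29 new [(0,2) (0,3) (0,4) (0,5) (0,6) (1,2) (1,3) (1,4) (1,5) (1,6) (2,1) (2,2) (2,3) (2,4) (2,5) (2,6) (3,1) (3,2) (3,3) (3,4) (3,5) (4,1) (4,2) (4,3) (4,4) (4,5) (5,3) (5,4) (5,5)] -> total=29
Click 2 (4,6) count=1: revealed 1 new [(4,6)] -> total=30
Click 3 (4,4) count=0: revealed 0 new [(none)] -> total=30
Click 4 (6,6) count=0: revealed 3 new [(5,6) (6,5) (6,6)] -> total=33

Answer: 33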